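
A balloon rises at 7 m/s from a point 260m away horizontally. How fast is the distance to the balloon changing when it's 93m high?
651√76249/76249 ≈ 2.358 m/s

z² = 260² + y²
z = √(260² + 93²) = √76249
dz/dt = y/z · dy/dt = 93/√76249 · 7 = 651√76249/76249 ≈ 2.358 m/s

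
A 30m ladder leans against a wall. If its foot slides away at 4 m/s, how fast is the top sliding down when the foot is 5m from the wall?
4√35/35 ≈ 0.6761 m/s

x² + y² = 30²
2x·dx/dt + 2y·dy/dt = 0
dy/dt = -x/y · dx/dt = -5/(5√35) · 4 = -4√35/35 m/s
The top is descending at 4√35/35 ≈ 0.6761 m/s.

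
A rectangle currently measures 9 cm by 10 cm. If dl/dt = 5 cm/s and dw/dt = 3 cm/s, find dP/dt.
16 cm/s

P = 2(l + w)
dP/dt = 2(dl/dt + dw/dt) = 2(5 + 3) = 16 cm/s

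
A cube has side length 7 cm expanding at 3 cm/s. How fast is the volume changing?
441 cm³/s

V = s³
dV/dt = 3s² · ds/dt = 3·7²·3 = 441 cm³/s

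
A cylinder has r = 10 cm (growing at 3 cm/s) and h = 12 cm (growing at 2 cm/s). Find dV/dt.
920π cm³/s

V = πr²h
dV/dt = 2πrh·dr/dt + πr²·dh/dt
= 2π(10)(12)(3) + π(10)²(2)
= 920π cm³/s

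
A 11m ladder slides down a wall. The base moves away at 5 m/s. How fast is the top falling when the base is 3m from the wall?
15√7/28 ≈ 1.417 m/s

x² + y² = 11²
2x·dx/dt + 2y·dy/dt = 0
dy/dt = -x/y · dx/dt = -3/(4√7) · 5 = -15√7/28 m/s
The top is descending at 15√7/28 ≈ 1.417 m/s.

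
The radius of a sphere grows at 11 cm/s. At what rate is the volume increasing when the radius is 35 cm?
53900π cm³/s

V = (4/3)πr³
dV/dt = dV/dr · dr/dt = 4πr² · 11
At r = 35: dV/dt = 53900π cm³/s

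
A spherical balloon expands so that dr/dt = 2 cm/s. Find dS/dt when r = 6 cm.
96π cm²/s

S = 4πr²
dS/dt = dS/dr · dr/dt = 8πr · 2
At r = 6: dS/dt = 96π cm²/s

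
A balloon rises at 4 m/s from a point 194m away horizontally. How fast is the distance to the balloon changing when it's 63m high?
252√41605/41605 ≈ 1.235 m/s

z² = 194² + y²
z = √(194² + 63²) = √41605
dz/dt = y/z · dy/dt = 63/√41605 · 4 = 252√41605/41605 ≈ 1.235 m/s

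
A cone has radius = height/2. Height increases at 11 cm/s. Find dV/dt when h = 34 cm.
3179π cm³/s

V = (1/3)π(h/2)²h = πh³/12
dV/dt = πh²/4 · 11
At h = 34: dV/dt = 3179π cm³/s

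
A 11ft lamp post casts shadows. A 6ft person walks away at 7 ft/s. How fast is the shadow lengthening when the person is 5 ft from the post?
42/5 ft/s

By similar triangles: 11/(x+s) = 6/s
Solving: s = 6x/5
ds/dt = 6/5 · dx/dt = 6/5 · 7 = 42/5 ft/s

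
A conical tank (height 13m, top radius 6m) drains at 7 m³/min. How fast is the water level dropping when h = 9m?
1183/(2916π) ≈ 0.1291 m/min

r/h = 6/13, so r = (6/13)h
V = (1/3)πr²h = (1/3)π((6/13)h)²h = (12/169)πh³
dV/dh = (36/169)πh²
dh/dt = (dV/dt)/(dV/dh) = -7/((36/169)π·9²) = -1183/(2916π) m/min
The level is dropping at 1183/(2916π) ≈ 0.1291 m/min.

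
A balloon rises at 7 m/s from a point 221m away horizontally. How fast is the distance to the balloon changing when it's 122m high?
854√2549/12745 ≈ 3.383 m/s

z² = 221² + y²
z = √(221² + 122²) = 5√2549
dz/dt = y/z · dy/dt = 122/(5√2549) · 7 = 854√2549/12745 ≈ 3.383 m/s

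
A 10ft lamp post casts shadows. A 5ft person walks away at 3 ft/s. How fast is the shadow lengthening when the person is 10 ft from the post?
3 ft/s

By similar triangles: 10/(x+s) = 5/s
Solving: s = 5x/5
ds/dt = 5/5 · dx/dt = 1 · 3 = 3 ft/s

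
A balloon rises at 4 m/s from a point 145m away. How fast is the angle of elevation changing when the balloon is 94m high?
0.019423 rad/s

tan(θ) = y/145
sec²(θ) · dθ/dt = (1/145) · dy/dt
dθ/dt = cos²(θ)/145 · 4 = 145/(145² + 94²) · 4
dθ/dt = 0.019423 rad/s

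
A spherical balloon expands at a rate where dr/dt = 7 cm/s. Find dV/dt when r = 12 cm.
4032π cm³/s

V = (4/3)πr³
dV/dt = dV/dr · dr/dt = 4πr² · 7
At r = 12: dV/dt = 4032π cm³/s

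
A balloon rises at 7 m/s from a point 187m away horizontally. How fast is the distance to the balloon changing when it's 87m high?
609√42538/42538 ≈ 2.953 m/s

z² = 187² + y²
z = √(187² + 87²) = √42538
dz/dt = y/z · dy/dt = 87/√42538 · 7 = 609√42538/42538 ≈ 2.953 m/s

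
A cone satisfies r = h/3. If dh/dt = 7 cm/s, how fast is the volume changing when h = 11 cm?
847π/9 cm³/s

V = (1/3)π(h/3)²h = πh³/27
dV/dt = πh²/9 · 7
At h = 11: dV/dt = 847π/9 cm³/s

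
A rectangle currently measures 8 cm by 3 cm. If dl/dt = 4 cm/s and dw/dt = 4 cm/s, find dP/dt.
16 cm/s

P = 2(l + w)
dP/dt = 2(dl/dt + dw/dt) = 2(4 + 4) = 16 cm/s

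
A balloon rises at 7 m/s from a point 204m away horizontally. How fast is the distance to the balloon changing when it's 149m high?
1043√63817/63817 ≈ 4.129 m/s

z² = 204² + y²
z = √(204² + 149²) = √63817
dz/dt = y/z · dy/dt = 149/√63817 · 7 = 1043√63817/63817 ≈ 4.129 m/s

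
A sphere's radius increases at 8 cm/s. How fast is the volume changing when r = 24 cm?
18432π cm³/s

V = (4/3)πr³
dV/dt = dV/dr · dr/dt = 4πr² · 8
At r = 24: dV/dt = 18432π cm³/s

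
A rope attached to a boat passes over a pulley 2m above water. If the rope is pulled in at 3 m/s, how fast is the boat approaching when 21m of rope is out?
63√437/437 ≈ 3.014 m/s

rope² = x² + 2²
x = √(21² - 2²) = √437
dx/dt = (rope/x) · d(rope)/dt = (21/√437) · (-3) = -63√437/437 m/s
The boat approaches at 63√437/437 ≈ 3.014 m/s.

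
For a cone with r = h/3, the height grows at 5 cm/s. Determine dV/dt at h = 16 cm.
1280π/9 cm³/s

V = (1/3)π(h/3)²h = πh³/27
dV/dt = πh²/9 · 5
At h = 16: dV/dt = 1280π/9 cm³/s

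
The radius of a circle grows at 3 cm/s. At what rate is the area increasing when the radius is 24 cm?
144π cm²/s

A = πr²
dA/dt = 2πr · dr/dt = 2π(24)(3) = 144π cm²/s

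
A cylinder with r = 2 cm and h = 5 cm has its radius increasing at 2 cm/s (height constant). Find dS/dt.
36π cm²/s

S = 2πrh + 2πr² (lateral + bases)
dS/dt = (2πh + 4πr)·dr/dt = (2π·5 + 4π·2)·2
= 36π cm²/s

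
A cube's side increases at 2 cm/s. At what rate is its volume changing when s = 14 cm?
1176 cm³/s

V = s³
dV/dt = 3s² · ds/dt = 3·14²·2 = 1176 cm³/s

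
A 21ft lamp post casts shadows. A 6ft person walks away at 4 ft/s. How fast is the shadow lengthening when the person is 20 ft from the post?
8/5 ft/s

By similar triangles: 21/(x+s) = 6/s
Solving: s = 6x/15
ds/dt = 6/15 · dx/dt = 2/5 · 4 = 8/5 ft/s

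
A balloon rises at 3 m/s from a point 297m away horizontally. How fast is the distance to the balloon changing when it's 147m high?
147√12202/12202 ≈ 1.331 m/s

z² = 297² + y²
z = √(297² + 147²) = 3√12202
dz/dt = y/z · dy/dt = 147/(3√12202) · 3 = 147√12202/12202 ≈ 1.331 m/s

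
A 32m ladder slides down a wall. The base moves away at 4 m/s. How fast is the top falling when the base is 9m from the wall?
36√943/943 ≈ 1.172 m/s

x² + y² = 32²
2x·dx/dt + 2y·dy/dt = 0
dy/dt = -x/y · dx/dt = -9/√943 · 4 = -36√943/943 m/s
The top is descending at 36√943/943 ≈ 1.172 m/s.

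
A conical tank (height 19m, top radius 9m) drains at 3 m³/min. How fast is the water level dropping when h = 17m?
361/(7803π) ≈ 0.01473 m/min

r/h = 9/19, so r = (9/19)h
V = (1/3)πr²h = (1/3)π((9/19)h)²h = (27/361)πh³
dV/dh = (81/361)πh²
dh/dt = (dV/dt)/(dV/dh) = -3/((81/361)π·17²) = -361/(7803π) m/min
The level is dropping at 361/(7803π) ≈ 0.01473 m/min.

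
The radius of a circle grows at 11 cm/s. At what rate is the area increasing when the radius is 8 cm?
176π cm²/s

A = πr²
dA/dt = 2πr · dr/dt = 2π(8)(11) = 176π cm²/s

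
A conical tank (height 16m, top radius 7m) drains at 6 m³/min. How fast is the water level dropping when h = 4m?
96/(49π) ≈ 0.6236 m/min

r/h = 7/16, so r = (7/16)h
V = (1/3)πr²h = (1/3)π((7/16)h)²h = (49/768)πh³
dV/dh = (49/256)πh²
dh/dt = (dV/dt)/(dV/dh) = -6/((49/256)π·4²) = -96/(49π) m/min
The level is dropping at 96/(49π) ≈ 0.6236 m/min.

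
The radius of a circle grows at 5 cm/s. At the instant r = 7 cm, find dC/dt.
10π cm/s

C = 2πr
dC/dt = 2π · dr/dt = 2π · 5 = 10π cm/s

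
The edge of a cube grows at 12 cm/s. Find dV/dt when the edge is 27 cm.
26244 cm³/s

V = s³
dV/dt = 3s² · ds/dt = 3·27²·12 = 26244 cm³/s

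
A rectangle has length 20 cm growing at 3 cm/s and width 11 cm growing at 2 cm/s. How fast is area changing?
73 cm²/s

A = lw
dA/dt = w·dl/dt + l·dw/dt = 11·3 + 20·2 = 73 cm²/s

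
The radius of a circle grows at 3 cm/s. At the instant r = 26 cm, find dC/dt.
6π cm/s

C = 2πr
dC/dt = 2π · dr/dt = 2π · 3 = 6π cm/s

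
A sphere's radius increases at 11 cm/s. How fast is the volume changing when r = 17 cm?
12716π cm³/s

V = (4/3)πr³
dV/dt = dV/dr · dr/dt = 4πr² · 11
At r = 17: dV/dt = 12716π cm³/s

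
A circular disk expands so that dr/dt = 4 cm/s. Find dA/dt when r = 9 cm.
72π cm²/s

A = πr²
dA/dt = 2πr · dr/dt = 2π(9)(4) = 72π cm²/s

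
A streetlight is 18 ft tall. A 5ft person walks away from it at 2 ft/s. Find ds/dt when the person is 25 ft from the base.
10/13 ft/s

By similar triangles: 18/(x+s) = 5/s
Solving: s = 5x/13
ds/dt = 5/13 · dx/dt = 5/13 · 2 = 10/13 ft/s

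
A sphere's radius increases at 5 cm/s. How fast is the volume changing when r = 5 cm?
500π cm³/s

V = (4/3)πr³
dV/dt = dV/dr · dr/dt = 4πr² · 5
At r = 5: dV/dt = 500π cm³/s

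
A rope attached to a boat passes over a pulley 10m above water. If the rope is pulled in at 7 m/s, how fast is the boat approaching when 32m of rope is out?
16√231/33 ≈ 7.369 m/s

rope² = x² + 10²
x = √(32² - 10²) = 2√231
dx/dt = (rope/x) · d(rope)/dt = (32/(2√231)) · (-7) = -16√231/33 m/s
The boat approaches at 16√231/33 ≈ 7.369 m/s.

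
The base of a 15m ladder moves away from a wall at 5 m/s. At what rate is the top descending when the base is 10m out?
2√5 ≈ 4.472 m/s

x² + y² = 15²
2x·dx/dt + 2y·dy/dt = 0
dy/dt = -x/y · dx/dt = -10/(5√5) · 5 = -2√5 m/s
The top is descending at 2√5 ≈ 4.472 m/s.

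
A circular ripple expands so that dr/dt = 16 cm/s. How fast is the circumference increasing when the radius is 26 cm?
32π cm/s

C = 2πr
dC/dt = 2π · dr/dt = 2π · 16 = 32π cm/s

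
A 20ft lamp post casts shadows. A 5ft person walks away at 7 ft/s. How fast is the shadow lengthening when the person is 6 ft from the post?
7/3 ft/s

By similar triangles: 20/(x+s) = 5/s
Solving: s = 5x/15
ds/dt = 5/15 · dx/dt = 1/3 · 7 = 7/3 ft/s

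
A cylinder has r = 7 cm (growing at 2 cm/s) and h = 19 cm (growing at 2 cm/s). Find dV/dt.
630π cm³/s

V = πr²h
dV/dt = 2πrh·dr/dt + πr²·dh/dt
= 2π(7)(19)(2) + π(7)²(2)
= 630π cm³/s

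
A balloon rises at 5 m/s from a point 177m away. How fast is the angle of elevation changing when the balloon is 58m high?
0.025509 rad/s

tan(θ) = y/177
sec²(θ) · dθ/dt = (1/177) · dy/dt
dθ/dt = cos²(θ)/177 · 5 = 177/(177² + 58²) · 5
dθ/dt = 0.025509 rad/s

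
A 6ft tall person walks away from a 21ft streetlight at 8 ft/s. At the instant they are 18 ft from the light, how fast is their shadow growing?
16/5 ft/s

By similar triangles: 21/(x+s) = 6/s
Solving: s = 6x/15
ds/dt = 6/15 · dx/dt = 2/5 · 8 = 16/5 ft/s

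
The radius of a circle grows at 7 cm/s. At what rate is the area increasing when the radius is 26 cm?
364π cm²/s

A = πr²
dA/dt = 2πr · dr/dt = 2π(26)(7) = 364π cm²/s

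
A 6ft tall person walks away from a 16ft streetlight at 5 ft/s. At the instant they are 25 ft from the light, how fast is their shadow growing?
3 ft/s

By similar triangles: 16/(x+s) = 6/s
Solving: s = 6x/10
ds/dt = 6/10 · dx/dt = 3/5 · 5 = 3 ft/s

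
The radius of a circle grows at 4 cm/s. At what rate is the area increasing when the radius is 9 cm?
72π cm²/s

A = πr²
dA/dt = 2πr · dr/dt = 2π(9)(4) = 72π cm²/s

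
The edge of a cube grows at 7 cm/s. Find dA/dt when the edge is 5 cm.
420 cm²/s

A = 6s²
dA/dt = 12s · ds/dt = 12·5·7 = 420 cm²/s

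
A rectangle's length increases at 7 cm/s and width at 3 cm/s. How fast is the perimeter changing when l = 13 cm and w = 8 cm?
20 cm/s

P = 2(l + w)
dP/dt = 2(dl/dt + dw/dt) = 2(7 + 3) = 20 cm/s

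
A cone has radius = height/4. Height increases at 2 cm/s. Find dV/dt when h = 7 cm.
49π/8 cm³/s

V = (1/3)π(h/4)²h = πh³/48
dV/dt = πh²/16 · 2
At h = 7: dV/dt = 49π/8 cm³/s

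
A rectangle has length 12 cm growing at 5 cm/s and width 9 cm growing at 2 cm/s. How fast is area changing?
69 cm²/s

A = lw
dA/dt = w·dl/dt + l·dw/dt = 9·5 + 12·2 = 69 cm²/s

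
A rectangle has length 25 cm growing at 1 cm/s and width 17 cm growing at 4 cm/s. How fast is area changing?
117 cm²/s

A = lw
dA/dt = w·dl/dt + l·dw/dt = 17·1 + 25·4 = 117 cm²/s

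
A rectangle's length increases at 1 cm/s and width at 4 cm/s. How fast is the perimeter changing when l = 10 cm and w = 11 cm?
10 cm/s

P = 2(l + w)
dP/dt = 2(dl/dt + dw/dt) = 2(1 + 4) = 10 cm/s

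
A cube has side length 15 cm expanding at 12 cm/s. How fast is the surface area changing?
2160 cm²/s

A = 6s²
dA/dt = 12s · ds/dt = 12·15·12 = 2160 cm²/s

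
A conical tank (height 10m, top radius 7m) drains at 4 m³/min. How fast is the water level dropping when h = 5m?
16/(49π) ≈ 0.1039 m/min

r/h = 7/10, so r = (7/10)h
V = (1/3)πr²h = (1/3)π((7/10)h)²h = (49/300)πh³
dV/dh = (49/100)πh²
dh/dt = (dV/dt)/(dV/dh) = -4/((49/100)π·5²) = -16/(49π) m/min
The level is dropping at 16/(49π) ≈ 0.1039 m/min.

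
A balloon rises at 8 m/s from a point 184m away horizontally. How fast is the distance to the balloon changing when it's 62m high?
248√377/1885 ≈ 2.555 m/s

z² = 184² + y²
z = √(184² + 62²) = 10√377
dz/dt = y/z · dy/dt = 62/(10√377) · 8 = 248√377/1885 ≈ 2.555 m/s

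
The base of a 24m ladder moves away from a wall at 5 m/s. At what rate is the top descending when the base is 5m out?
25√551/551 ≈ 1.065 m/s

x² + y² = 24²
2x·dx/dt + 2y·dy/dt = 0
dy/dt = -x/y · dx/dt = -5/√551 · 5 = -25√551/551 m/s
The top is descending at 25√551/551 ≈ 1.065 m/s.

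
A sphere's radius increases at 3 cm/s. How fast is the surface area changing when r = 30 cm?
720π cm²/s

S = 4πr²
dS/dt = dS/dr · dr/dt = 8πr · 3
At r = 30: dS/dt = 720π cm²/s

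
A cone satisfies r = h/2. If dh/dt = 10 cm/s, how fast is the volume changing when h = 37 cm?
6845π/2 cm³/s

V = (1/3)π(h/2)²h = πh³/12
dV/dt = πh²/4 · 10
At h = 37: dV/dt = 6845π/2 cm³/s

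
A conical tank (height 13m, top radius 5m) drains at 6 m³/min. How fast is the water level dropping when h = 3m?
338/(75π) ≈ 1.435 m/min

r/h = 5/13, so r = (5/13)h
V = (1/3)πr²h = (1/3)π((5/13)h)²h = (25/507)πh³
dV/dh = (25/169)πh²
dh/dt = (dV/dt)/(dV/dh) = -6/((25/169)π·3²) = -338/(75π) m/min
The level is dropping at 338/(75π) ≈ 1.435 m/min.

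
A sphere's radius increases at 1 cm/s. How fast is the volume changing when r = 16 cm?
1024π cm³/s

V = (4/3)πr³
dV/dt = dV/dr · dr/dt = 4πr² · 1
At r = 16: dV/dt = 1024π cm³/s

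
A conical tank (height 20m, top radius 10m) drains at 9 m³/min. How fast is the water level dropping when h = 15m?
4/(25π) ≈ 0.05093 m/min

r/h = 10/20, so r = (1/2)h
V = (1/3)πr²h = (1/3)π((1/2)h)²h = (1/12)πh³
dV/dh = (1/4)πh²
dh/dt = (dV/dt)/(dV/dh) = -9/((1/4)π·15²) = -4/(25π) m/min
The level is dropping at 4/(25π) ≈ 0.05093 m/min.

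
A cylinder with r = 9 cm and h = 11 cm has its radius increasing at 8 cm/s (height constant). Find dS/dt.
464π cm²/s

S = 2πrh + 2πr² (lateral + bases)
dS/dt = (2πh + 4πr)·dr/dt = (2π·11 + 4π·9)·8
= 464π cm²/s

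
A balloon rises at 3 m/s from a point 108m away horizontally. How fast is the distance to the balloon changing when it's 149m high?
447√33865/33865 ≈ 2.429 m/s

z² = 108² + y²
z = √(108² + 149²) = √33865
dz/dt = y/z · dy/dt = 149/√33865 · 3 = 447√33865/33865 ≈ 2.429 m/s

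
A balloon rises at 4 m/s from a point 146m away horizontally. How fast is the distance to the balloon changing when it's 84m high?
168√7093/7093 ≈ 1.995 m/s

z² = 146² + y²
z = √(146² + 84²) = 2√7093
dz/dt = y/z · dy/dt = 84/(2√7093) · 4 = 168√7093/7093 ≈ 1.995 m/s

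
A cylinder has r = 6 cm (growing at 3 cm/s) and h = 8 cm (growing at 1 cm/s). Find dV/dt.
324π cm³/s

V = πr²h
dV/dt = 2πrh·dr/dt + πr²·dh/dt
= 2π(6)(8)(3) + π(6)²(1)
= 324π cm³/s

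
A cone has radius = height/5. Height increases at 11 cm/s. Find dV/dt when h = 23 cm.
5819π/25 cm³/s

V = (1/3)π(h/5)²h = πh³/75
dV/dt = πh²/25 · 11
At h = 23: dV/dt = 5819π/25 cm³/s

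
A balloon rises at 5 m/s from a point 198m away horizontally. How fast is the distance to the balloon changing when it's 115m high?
575√52429/52429 ≈ 2.511 m/s

z² = 198² + y²
z = √(198² + 115²) = √52429
dz/dt = y/z · dy/dt = 115/√52429 · 5 = 575√52429/52429 ≈ 2.511 m/s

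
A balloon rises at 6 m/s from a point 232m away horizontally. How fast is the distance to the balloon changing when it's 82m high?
246√15137/15137 ≈ 1.999 m/s

z² = 232² + y²
z = √(232² + 82²) = 2√15137
dz/dt = y/z · dy/dt = 82/(2√15137) · 6 = 246√15137/15137 ≈ 1.999 m/s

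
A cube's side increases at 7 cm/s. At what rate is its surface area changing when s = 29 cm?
2436 cm²/s

A = 6s²
dA/dt = 12s · ds/dt = 12·29·7 = 2436 cm²/s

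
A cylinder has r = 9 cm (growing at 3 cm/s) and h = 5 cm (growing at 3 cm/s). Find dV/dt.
513π cm³/s

V = πr²h
dV/dt = 2πrh·dr/dt + πr²·dh/dt
= 2π(9)(5)(3) + π(9)²(3)
= 513π cm³/s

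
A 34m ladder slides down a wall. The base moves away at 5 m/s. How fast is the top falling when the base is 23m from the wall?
115√627/627 ≈ 4.593 m/s

x² + y² = 34²
2x·dx/dt + 2y·dy/dt = 0
dy/dt = -x/y · dx/dt = -23/√627 · 5 = -115√627/627 m/s
The top is descending at 115√627/627 ≈ 4.593 m/s.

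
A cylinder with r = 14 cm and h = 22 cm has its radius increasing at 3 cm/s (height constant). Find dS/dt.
300π cm²/s

S = 2πrh + 2πr² (lateral + bases)
dS/dt = (2πh + 4πr)·dr/dt = (2π·22 + 4π·14)·3
= 300π cm²/s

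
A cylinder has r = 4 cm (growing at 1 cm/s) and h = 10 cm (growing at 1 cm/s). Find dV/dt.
96π cm³/s

V = πr²h
dV/dt = 2πrh·dr/dt + πr²·dh/dt
= 2π(4)(10)(1) + π(4)²(1)
= 96π cm³/s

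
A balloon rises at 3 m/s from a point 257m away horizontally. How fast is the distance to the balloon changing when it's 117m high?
351√79738/79738 ≈ 1.243 m/s

z² = 257² + y²
z = √(257² + 117²) = √79738
dz/dt = y/z · dy/dt = 117/√79738 · 3 = 351√79738/79738 ≈ 1.243 m/s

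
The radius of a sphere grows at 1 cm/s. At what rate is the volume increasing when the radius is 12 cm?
576π cm³/s

V = (4/3)πr³
dV/dt = dV/dr · dr/dt = 4πr² · 1
At r = 12: dV/dt = 576π cm³/s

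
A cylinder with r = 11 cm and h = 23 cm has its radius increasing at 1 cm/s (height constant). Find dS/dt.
90π cm²/s

S = 2πrh + 2πr² (lateral + bases)
dS/dt = (2πh + 4πr)·dr/dt = (2π·23 + 4π·11)·1
= 90π cm²/s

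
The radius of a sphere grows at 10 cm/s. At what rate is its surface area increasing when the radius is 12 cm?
960π cm²/s

S = 4πr²
dS/dt = dS/dr · dr/dt = 8πr · 10
At r = 12: dS/dt = 960π cm²/s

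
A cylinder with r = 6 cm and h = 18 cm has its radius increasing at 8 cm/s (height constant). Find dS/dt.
480π cm²/s

S = 2πrh + 2πr² (lateral + bases)
dS/dt = (2πh + 4πr)·dr/dt = (2π·18 + 4π·6)·8
= 480π cm²/s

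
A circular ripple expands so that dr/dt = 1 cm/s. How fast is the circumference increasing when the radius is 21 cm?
2π cm/s

C = 2πr
dC/dt = 2π · dr/dt = 2π · 1 = 2π cm/s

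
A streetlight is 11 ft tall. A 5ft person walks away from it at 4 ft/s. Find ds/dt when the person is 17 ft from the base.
10/3 ft/s

By similar triangles: 11/(x+s) = 5/s
Solving: s = 5x/6
ds/dt = 5/6 · dx/dt = 5/6 · 4 = 10/3 ft/s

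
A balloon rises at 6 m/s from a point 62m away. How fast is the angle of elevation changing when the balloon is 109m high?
0.023657 rad/s

tan(θ) = y/62
sec²(θ) · dθ/dt = (1/62) · dy/dt
dθ/dt = cos²(θ)/62 · 6 = 62/(62² + 109²) · 6
dθ/dt = 0.023657 rad/s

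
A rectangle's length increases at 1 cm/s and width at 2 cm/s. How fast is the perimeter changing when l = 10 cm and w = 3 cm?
6 cm/s

P = 2(l + w)
dP/dt = 2(dl/dt + dw/dt) = 2(1 + 2) = 6 cm/s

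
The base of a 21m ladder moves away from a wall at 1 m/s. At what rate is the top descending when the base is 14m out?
2√5/5 ≈ 0.8944 m/s

x² + y² = 21²
2x·dx/dt + 2y·dy/dt = 0
dy/dt = -x/y · dx/dt = -14/(7√5) · 1 = -2√5/5 m/s
The top is descending at 2√5/5 ≈ 0.8944 m/s.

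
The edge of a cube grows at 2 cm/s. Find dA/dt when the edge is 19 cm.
456 cm²/s

A = 6s²
dA/dt = 12s · ds/dt = 12·19·2 = 456 cm²/s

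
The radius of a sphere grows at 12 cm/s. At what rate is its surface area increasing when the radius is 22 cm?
2112π cm²/s

S = 4πr²
dS/dt = dS/dr · dr/dt = 8πr · 12
At r = 22: dS/dt = 2112π cm²/s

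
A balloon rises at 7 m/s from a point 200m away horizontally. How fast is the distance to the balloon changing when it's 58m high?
203√10841/10841 ≈ 1.95 m/s

z² = 200² + y²
z = √(200² + 58²) = 2√10841
dz/dt = y/z · dy/dt = 58/(2√10841) · 7 = 203√10841/10841 ≈ 1.95 m/s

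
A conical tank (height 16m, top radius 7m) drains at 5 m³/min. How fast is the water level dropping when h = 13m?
1280/(8281π) ≈ 0.0492 m/min

r/h = 7/16, so r = (7/16)h
V = (1/3)πr²h = (1/3)π((7/16)h)²h = (49/768)πh³
dV/dh = (49/256)πh²
dh/dt = (dV/dt)/(dV/dh) = -5/((49/256)π·13²) = -1280/(8281π) m/min
The level is dropping at 1280/(8281π) ≈ 0.0492 m/min.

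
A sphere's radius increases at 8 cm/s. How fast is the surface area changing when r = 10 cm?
640π cm²/s

S = 4πr²
dS/dt = dS/dr · dr/dt = 8πr · 8
At r = 10: dS/dt = 640π cm²/s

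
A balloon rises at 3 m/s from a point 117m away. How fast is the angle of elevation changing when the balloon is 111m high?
0.013495 rad/s

tan(θ) = y/117
sec²(θ) · dθ/dt = (1/117) · dy/dt
dθ/dt = cos²(θ)/117 · 3 = 117/(117² + 111²) · 3
dθ/dt = 0.013495 rad/s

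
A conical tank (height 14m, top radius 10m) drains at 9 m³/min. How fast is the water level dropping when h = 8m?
441/(1600π) ≈ 0.08773 m/min

r/h = 10/14, so r = (5/7)h
V = (1/3)πr²h = (1/3)π((5/7)h)²h = (25/147)πh³
dV/dh = (25/49)πh²
dh/dt = (dV/dt)/(dV/dh) = -9/((25/49)π·8²) = -441/(1600π) m/min
The level is dropping at 441/(1600π) ≈ 0.08773 m/min.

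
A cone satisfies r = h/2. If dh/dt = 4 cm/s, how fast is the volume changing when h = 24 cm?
576π cm³/s

V = (1/3)π(h/2)²h = πh³/12
dV/dt = πh²/4 · 4
At h = 24: dV/dt = 576π cm³/s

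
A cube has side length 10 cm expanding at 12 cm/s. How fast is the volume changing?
3600 cm³/s

V = s³
dV/dt = 3s² · ds/dt = 3·10²·12 = 3600 cm³/s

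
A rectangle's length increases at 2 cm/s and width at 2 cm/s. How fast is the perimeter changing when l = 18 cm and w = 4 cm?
8 cm/s

P = 2(l + w)
dP/dt = 2(dl/dt + dw/dt) = 2(2 + 2) = 8 cm/s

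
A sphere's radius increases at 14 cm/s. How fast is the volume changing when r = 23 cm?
29624π cm³/s

V = (4/3)πr³
dV/dt = dV/dr · dr/dt = 4πr² · 14
At r = 23: dV/dt = 29624π cm³/s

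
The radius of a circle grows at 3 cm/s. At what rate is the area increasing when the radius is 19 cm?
114π cm²/s

A = πr²
dA/dt = 2πr · dr/dt = 2π(19)(3) = 114π cm²/s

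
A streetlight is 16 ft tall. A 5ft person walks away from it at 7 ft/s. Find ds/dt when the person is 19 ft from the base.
35/11 ft/s

By similar triangles: 16/(x+s) = 5/s
Solving: s = 5x/11
ds/dt = 5/11 · dx/dt = 5/11 · 7 = 35/11 ft/s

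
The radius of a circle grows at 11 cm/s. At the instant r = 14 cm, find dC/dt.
22π cm/s

C = 2πr
dC/dt = 2π · dr/dt = 2π · 11 = 22π cm/s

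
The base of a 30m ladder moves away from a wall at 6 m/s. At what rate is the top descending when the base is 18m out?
9/2 = 4.5 m/s

x² + y² = 30²
2x·dx/dt + 2y·dy/dt = 0
dy/dt = -x/y · dx/dt = -18/24 · 6 = -9/2 m/s
The top is descending at 9/2 = 4.5 m/s.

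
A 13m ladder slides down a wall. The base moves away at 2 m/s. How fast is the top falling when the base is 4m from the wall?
8√17/51 ≈ 0.6468 m/s

x² + y² = 13²
2x·dx/dt + 2y·dy/dt = 0
dy/dt = -x/y · dx/dt = -4/(3√17) · 2 = -8√17/51 m/s
The top is descending at 8√17/51 ≈ 0.6468 m/s.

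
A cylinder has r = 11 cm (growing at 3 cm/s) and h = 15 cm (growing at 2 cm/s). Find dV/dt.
1232π cm³/s

V = πr²h
dV/dt = 2πrh·dr/dt + πr²·dh/dt
= 2π(11)(15)(3) + π(11)²(2)
= 1232π cm³/s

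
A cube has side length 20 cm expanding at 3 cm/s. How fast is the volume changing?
3600 cm³/s

V = s³
dV/dt = 3s² · ds/dt = 3·20²·3 = 3600 cm³/s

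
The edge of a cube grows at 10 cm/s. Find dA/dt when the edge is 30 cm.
3600 cm²/s

A = 6s²
dA/dt = 12s · ds/dt = 12·30·10 = 3600 cm²/s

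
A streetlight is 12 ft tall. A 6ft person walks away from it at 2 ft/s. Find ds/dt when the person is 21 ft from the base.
2 ft/s

By similar triangles: 12/(x+s) = 6/s
Solving: s = 6x/6
ds/dt = 6/6 · dx/dt = 1 · 2 = 2 ft/s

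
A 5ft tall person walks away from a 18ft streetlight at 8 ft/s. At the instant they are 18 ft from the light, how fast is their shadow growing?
40/13 ft/s

By similar triangles: 18/(x+s) = 5/s
Solving: s = 5x/13
ds/dt = 5/13 · dx/dt = 5/13 · 8 = 40/13 ft/s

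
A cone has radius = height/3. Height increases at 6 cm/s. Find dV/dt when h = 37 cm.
2738π/3 cm³/s

V = (1/3)π(h/3)²h = πh³/27
dV/dt = πh²/9 · 6
At h = 37: dV/dt = 2738π/3 cm³/s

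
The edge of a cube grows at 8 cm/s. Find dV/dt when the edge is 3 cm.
216 cm³/s

V = s³
dV/dt = 3s² · ds/dt = 3·3²·8 = 216 cm³/s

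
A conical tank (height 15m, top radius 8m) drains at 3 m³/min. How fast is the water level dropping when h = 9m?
25/(192π) ≈ 0.04145 m/min

r/h = 8/15, so r = (8/15)h
V = (1/3)πr²h = (1/3)π((8/15)h)²h = (64/675)πh³
dV/dh = (64/225)πh²
dh/dt = (dV/dt)/(dV/dh) = -3/((64/225)π·9²) = -25/(192π) m/min
The level is dropping at 25/(192π) ≈ 0.04145 m/min.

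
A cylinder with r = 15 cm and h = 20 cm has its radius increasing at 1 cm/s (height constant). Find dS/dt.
100π cm²/s

S = 2πrh + 2πr² (lateral + bases)
dS/dt = (2πh + 4πr)·dr/dt = (2π·20 + 4π·15)·1
= 100π cm²/s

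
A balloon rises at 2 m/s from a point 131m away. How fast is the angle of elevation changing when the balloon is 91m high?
0.010298 rad/s

tan(θ) = y/131
sec²(θ) · dθ/dt = (1/131) · dy/dt
dθ/dt = cos²(θ)/131 · 2 = 131/(131² + 91²) · 2
dθ/dt = 0.010298 rad/s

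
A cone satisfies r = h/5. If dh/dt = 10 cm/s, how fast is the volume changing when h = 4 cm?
32π/5 cm³/s

V = (1/3)π(h/5)²h = πh³/75
dV/dt = πh²/25 · 10
At h = 4: dV/dt = 32π/5 cm³/s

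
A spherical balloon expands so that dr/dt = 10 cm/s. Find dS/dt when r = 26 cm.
2080π cm²/s

S = 4πr²
dS/dt = dS/dr · dr/dt = 8πr · 10
At r = 26: dS/dt = 2080π cm²/s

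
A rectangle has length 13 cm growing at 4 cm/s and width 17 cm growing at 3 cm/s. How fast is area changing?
107 cm²/s

A = lw
dA/dt = w·dl/dt + l·dw/dt = 17·4 + 13·3 = 107 cm²/s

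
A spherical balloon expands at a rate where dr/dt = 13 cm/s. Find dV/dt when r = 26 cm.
35152π cm³/s

V = (4/3)πr³
dV/dt = dV/dr · dr/dt = 4πr² · 13
At r = 26: dV/dt = 35152π cm³/s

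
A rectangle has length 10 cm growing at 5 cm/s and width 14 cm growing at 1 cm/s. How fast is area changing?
80 cm²/s

A = lw
dA/dt = w·dl/dt + l·dw/dt = 14·5 + 10·1 = 80 cm²/s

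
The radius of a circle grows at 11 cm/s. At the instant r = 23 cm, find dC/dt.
22π cm/s

C = 2πr
dC/dt = 2π · dr/dt = 2π · 11 = 22π cm/s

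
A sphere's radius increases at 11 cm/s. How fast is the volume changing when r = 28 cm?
34496π cm³/s

V = (4/3)πr³
dV/dt = dV/dr · dr/dt = 4πr² · 11
At r = 28: dV/dt = 34496π cm³/s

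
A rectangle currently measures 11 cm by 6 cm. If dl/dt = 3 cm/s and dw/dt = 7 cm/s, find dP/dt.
20 cm/s

P = 2(l + w)
dP/dt = 2(dl/dt + dw/dt) = 2(3 + 7) = 20 cm/s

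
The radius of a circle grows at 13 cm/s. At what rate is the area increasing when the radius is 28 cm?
728π cm²/s

A = πr²
dA/dt = 2πr · dr/dt = 2π(28)(13) = 728π cm²/s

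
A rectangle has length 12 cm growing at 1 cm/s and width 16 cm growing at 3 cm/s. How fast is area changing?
52 cm²/s

A = lw
dA/dt = w·dl/dt + l·dw/dt = 16·1 + 12·3 = 52 cm²/s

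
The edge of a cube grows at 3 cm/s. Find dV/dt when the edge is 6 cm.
324 cm³/s

V = s³
dV/dt = 3s² · ds/dt = 3·6²·3 = 324 cm³/s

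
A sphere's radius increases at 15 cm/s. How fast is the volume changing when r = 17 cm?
17340π cm³/s

V = (4/3)πr³
dV/dt = dV/dr · dr/dt = 4πr² · 15
At r = 17: dV/dt = 17340π cm³/s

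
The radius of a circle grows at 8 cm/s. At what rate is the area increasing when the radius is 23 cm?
368π cm²/s

A = πr²
dA/dt = 2πr · dr/dt = 2π(23)(8) = 368π cm²/s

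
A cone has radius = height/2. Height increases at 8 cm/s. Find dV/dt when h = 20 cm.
800π cm³/s

V = (1/3)π(h/2)²h = πh³/12
dV/dt = πh²/4 · 8
At h = 20: dV/dt = 800π cm³/s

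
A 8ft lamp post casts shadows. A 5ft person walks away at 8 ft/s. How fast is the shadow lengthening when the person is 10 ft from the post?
40/3 ft/s

By similar triangles: 8/(x+s) = 5/s
Solving: s = 5x/3
ds/dt = 5/3 · dx/dt = 5/3 · 8 = 40/3 ft/s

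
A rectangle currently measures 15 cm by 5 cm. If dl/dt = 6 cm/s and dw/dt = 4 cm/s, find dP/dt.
20 cm/s

P = 2(l + w)
dP/dt = 2(dl/dt + dw/dt) = 2(6 + 4) = 20 cm/s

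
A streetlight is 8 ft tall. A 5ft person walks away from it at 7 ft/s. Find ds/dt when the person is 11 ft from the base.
35/3 ft/s

By similar triangles: 8/(x+s) = 5/s
Solving: s = 5x/3
ds/dt = 5/3 · dx/dt = 5/3 · 7 = 35/3 ft/s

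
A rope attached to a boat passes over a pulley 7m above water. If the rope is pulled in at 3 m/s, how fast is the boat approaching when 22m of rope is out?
22√435/145 ≈ 3.164 m/s

rope² = x² + 7²
x = √(22² - 7²) = √435
dx/dt = (rope/x) · d(rope)/dt = (22/√435) · (-3) = -22√435/145 m/s
The boat approaches at 22√435/145 ≈ 3.164 m/s.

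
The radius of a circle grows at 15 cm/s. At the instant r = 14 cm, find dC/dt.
30π cm/s

C = 2πr
dC/dt = 2π · dr/dt = 2π · 15 = 30π cm/s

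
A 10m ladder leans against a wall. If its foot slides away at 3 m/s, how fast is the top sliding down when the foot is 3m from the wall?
9√91/91 ≈ 0.9435 m/s

x² + y² = 10²
2x·dx/dt + 2y·dy/dt = 0
dy/dt = -x/y · dx/dt = -3/√91 · 3 = -9√91/91 m/s
The top is descending at 9√91/91 ≈ 0.9435 m/s.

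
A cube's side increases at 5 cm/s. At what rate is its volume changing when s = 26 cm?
10140 cm³/s

V = s³
dV/dt = 3s² · ds/dt = 3·26²·5 = 10140 cm³/s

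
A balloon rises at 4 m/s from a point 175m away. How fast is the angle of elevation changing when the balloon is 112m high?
0.016215 rad/s

tan(θ) = y/175
sec²(θ) · dθ/dt = (1/175) · dy/dt
dθ/dt = cos²(θ)/175 · 4 = 175/(175² + 112²) · 4
dθ/dt = 0.016215 rad/s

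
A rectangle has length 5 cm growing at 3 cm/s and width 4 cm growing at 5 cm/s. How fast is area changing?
37 cm²/s

A = lw
dA/dt = w·dl/dt + l·dw/dt = 4·3 + 5·5 = 37 cm²/s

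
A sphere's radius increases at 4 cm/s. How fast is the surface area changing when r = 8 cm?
256π cm²/s

S = 4πr²
dS/dt = dS/dr · dr/dt = 8πr · 4
At r = 8: dS/dt = 256π cm²/s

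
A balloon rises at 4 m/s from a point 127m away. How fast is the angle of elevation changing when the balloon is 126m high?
0.015873 rad/s

tan(θ) = y/127
sec²(θ) · dθ/dt = (1/127) · dy/dt
dθ/dt = cos²(θ)/127 · 4 = 127/(127² + 126²) · 4
dθ/dt = 0.015873 rad/s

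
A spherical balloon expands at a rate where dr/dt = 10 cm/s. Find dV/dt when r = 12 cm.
5760π cm³/s

V = (4/3)πr³
dV/dt = dV/dr · dr/dt = 4πr² · 10
At r = 12: dV/dt = 5760π cm³/s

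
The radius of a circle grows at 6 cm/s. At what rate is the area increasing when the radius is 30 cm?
360π cm²/s

A = πr²
dA/dt = 2πr · dr/dt = 2π(30)(6) = 360π cm²/s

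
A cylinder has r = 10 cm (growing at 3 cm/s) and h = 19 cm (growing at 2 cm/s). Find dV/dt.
1340π cm³/s

V = πr²h
dV/dt = 2πrh·dr/dt + πr²·dh/dt
= 2π(10)(19)(3) + π(10)²(2)
= 1340π cm³/s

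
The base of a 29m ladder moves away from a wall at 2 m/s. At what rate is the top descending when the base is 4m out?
8√33/165 ≈ 0.2785 m/s

x² + y² = 29²
2x·dx/dt + 2y·dy/dt = 0
dy/dt = -x/y · dx/dt = -4/(5√33) · 2 = -8√33/165 m/s
The top is descending at 8√33/165 ≈ 0.2785 m/s.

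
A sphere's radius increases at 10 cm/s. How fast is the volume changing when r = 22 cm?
19360π cm³/s

V = (4/3)πr³
dV/dt = dV/dr · dr/dt = 4πr² · 10
At r = 22: dV/dt = 19360π cm³/s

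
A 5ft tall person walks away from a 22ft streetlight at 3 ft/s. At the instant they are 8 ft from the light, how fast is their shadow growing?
15/17 ft/s

By similar triangles: 22/(x+s) = 5/s
Solving: s = 5x/17
ds/dt = 5/17 · dx/dt = 5/17 · 3 = 15/17 ft/s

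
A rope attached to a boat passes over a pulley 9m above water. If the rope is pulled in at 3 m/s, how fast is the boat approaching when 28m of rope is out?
84√703/703 ≈ 3.168 m/s

rope² = x² + 9²
x = √(28² - 9²) = √703
dx/dt = (rope/x) · d(rope)/dt = (28/√703) · (-3) = -84√703/703 m/s
The boat approaches at 84√703/703 ≈ 3.168 m/s.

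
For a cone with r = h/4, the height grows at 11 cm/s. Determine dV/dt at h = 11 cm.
1331π/16 cm³/s

V = (1/3)π(h/4)²h = πh³/48
dV/dt = πh²/16 · 11
At h = 11: dV/dt = 1331π/16 cm³/s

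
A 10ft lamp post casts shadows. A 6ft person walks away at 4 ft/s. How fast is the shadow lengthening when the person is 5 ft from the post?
6 ft/s

By similar triangles: 10/(x+s) = 6/s
Solving: s = 6x/4
ds/dt = 6/4 · dx/dt = 3/2 · 4 = 6 ft/s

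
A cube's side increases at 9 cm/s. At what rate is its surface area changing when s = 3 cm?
324 cm²/s

A = 6s²
dA/dt = 12s · ds/dt = 12·3·9 = 324 cm²/s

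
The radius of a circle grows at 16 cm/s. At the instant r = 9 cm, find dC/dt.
32π cm/s

C = 2πr
dC/dt = 2π · dr/dt = 2π · 16 = 32π cm/s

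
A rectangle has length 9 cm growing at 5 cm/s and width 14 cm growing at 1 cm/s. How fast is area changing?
79 cm²/s

A = lw
dA/dt = w·dl/dt + l·dw/dt = 14·5 + 9·1 = 79 cm²/s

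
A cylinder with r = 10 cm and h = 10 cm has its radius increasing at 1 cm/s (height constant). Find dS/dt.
60π cm²/s

S = 2πrh + 2πr² (lateral + bases)
dS/dt = (2πh + 4πr)·dr/dt = (2π·10 + 4π·10)·1
= 60π cm²/s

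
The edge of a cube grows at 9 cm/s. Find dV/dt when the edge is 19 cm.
9747 cm³/s

V = s³
dV/dt = 3s² · ds/dt = 3·19²·9 = 9747 cm³/s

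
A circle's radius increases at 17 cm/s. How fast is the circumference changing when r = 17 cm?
34π cm/s

C = 2πr
dC/dt = 2π · dr/dt = 2π · 17 = 34π cm/s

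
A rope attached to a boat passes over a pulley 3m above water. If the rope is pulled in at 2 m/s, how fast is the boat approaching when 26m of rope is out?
52√667/667 ≈ 2.013 m/s

rope² = x² + 3²
x = √(26² - 3²) = √667
dx/dt = (rope/x) · d(rope)/dt = (26/√667) · (-2) = -52√667/667 m/s
The boat approaches at 52√667/667 ≈ 2.013 m/s.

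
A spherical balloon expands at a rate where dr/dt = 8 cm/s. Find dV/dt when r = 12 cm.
4608π cm³/s

V = (4/3)πr³
dV/dt = dV/dr · dr/dt = 4πr² · 8
At r = 12: dV/dt = 4608π cm³/s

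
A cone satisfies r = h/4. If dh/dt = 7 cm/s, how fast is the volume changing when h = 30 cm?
1575π/4 cm³/s

V = (1/3)π(h/4)²h = πh³/48
dV/dt = πh²/16 · 7
At h = 30: dV/dt = 1575π/4 cm³/s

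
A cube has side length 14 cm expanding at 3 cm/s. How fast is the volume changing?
1764 cm³/s

V = s³
dV/dt = 3s² · ds/dt = 3·14²·3 = 1764 cm³/s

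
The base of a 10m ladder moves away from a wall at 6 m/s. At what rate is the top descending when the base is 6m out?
9/2 = 4.5 m/s

x² + y² = 10²
2x·dx/dt + 2y·dy/dt = 0
dy/dt = -x/y · dx/dt = -6/8 · 6 = -9/2 m/s
The top is descending at 9/2 = 4.5 m/s.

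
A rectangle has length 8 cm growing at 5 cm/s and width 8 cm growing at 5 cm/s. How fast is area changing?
80 cm²/s

A = lw
dA/dt = w·dl/dt + l·dw/dt = 8·5 + 8·5 = 80 cm²/s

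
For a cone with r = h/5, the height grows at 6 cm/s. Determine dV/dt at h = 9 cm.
486π/25 cm³/s

V = (1/3)π(h/5)²h = πh³/75
dV/dt = πh²/25 · 6
At h = 9: dV/dt = 486π/25 cm³/s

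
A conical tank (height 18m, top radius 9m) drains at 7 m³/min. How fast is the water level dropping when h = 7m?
4/(7π) ≈ 0.1819 m/min

r/h = 9/18, so r = (1/2)h
V = (1/3)πr²h = (1/3)π((1/2)h)²h = (1/12)πh³
dV/dh = (1/4)πh²
dh/dt = (dV/dt)/(dV/dh) = -7/((1/4)π·7²) = -4/(7π) m/min
The level is dropping at 4/(7π) ≈ 0.1819 m/min.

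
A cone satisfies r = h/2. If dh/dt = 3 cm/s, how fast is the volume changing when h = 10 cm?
75π cm³/s

V = (1/3)π(h/2)²h = πh³/12
dV/dt = πh²/4 · 3
At h = 10: dV/dt = 75π cm³/s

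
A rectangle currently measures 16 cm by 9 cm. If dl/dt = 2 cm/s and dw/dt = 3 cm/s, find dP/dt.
10 cm/s

P = 2(l + w)
dP/dt = 2(dl/dt + dw/dt) = 2(2 + 3) = 10 cm/s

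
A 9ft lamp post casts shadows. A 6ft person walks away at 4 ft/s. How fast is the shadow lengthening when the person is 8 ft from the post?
8 ft/s

By similar triangles: 9/(x+s) = 6/s
Solving: s = 6x/3
ds/dt = 6/3 · dx/dt = 2 · 4 = 8 ft/s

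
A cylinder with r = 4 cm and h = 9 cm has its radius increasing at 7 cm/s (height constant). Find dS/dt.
238π cm²/s

S = 2πrh + 2πr² (lateral + bases)
dS/dt = (2πh + 4πr)·dr/dt = (2π·9 + 4π·4)·7
= 238π cm²/s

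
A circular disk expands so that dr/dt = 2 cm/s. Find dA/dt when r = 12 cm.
48π cm²/s

A = πr²
dA/dt = 2πr · dr/dt = 2π(12)(2) = 48π cm²/s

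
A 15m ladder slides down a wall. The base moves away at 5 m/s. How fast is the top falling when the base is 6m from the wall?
10√21/21 ≈ 2.182 m/s

x² + y² = 15²
2x·dx/dt + 2y·dy/dt = 0
dy/dt = -x/y · dx/dt = -6/(3√21) · 5 = -10√21/21 m/s
The top is descending at 10√21/21 ≈ 2.182 m/s.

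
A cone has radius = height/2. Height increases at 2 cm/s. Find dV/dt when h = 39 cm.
1521π/2 cm³/s

V = (1/3)π(h/2)²h = πh³/12
dV/dt = πh²/4 · 2
At h = 39: dV/dt = 1521π/2 cm³/s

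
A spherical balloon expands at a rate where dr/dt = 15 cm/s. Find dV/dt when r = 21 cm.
26460π cm³/s

V = (4/3)πr³
dV/dt = dV/dr · dr/dt = 4πr² · 15
At r = 21: dV/dt = 26460π cm³/s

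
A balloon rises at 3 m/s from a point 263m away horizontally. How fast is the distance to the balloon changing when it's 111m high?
333√81490/81490 ≈ 1.167 m/s

z² = 263² + y²
z = √(263² + 111²) = √81490
dz/dt = y/z · dy/dt = 111/√81490 · 3 = 333√81490/81490 ≈ 1.167 m/s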